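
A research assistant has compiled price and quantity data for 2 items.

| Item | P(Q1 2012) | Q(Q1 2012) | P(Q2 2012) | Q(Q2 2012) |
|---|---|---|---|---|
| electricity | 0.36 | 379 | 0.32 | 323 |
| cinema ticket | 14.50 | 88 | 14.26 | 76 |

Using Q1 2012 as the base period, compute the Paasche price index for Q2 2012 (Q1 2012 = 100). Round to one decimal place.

Paasche price index uses current-period quantities as weights.
ΣP(Q2 2012)·Q(Q2 2012) = 0.32×323 + 14.26×76 = 103.36 + 1083.76 = 1187.12
ΣP(Q1 2012)·Q(Q2 2012) = 0.36×323 + 14.50×76 = 116.28 + 1102 = 1218.28
Index = 1187.12 / 1218.28 × 100 = 97.4423

97.4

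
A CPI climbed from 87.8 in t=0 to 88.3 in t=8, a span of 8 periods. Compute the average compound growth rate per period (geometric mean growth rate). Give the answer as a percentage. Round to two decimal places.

Growth factor = (88.3/87.8)^(1/8) = (1.005695)^(1/8) = 1.000710
Growth rate = 1.000710 − 1 = 0.000710 = 0.0710%

0.07%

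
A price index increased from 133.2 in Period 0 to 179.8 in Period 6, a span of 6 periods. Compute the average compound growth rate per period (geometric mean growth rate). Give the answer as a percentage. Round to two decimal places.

5.13%

Growth factor = (179.8/133.2)^(1/6) = (1.349850)^(1/6) = 1.051270
Growth rate = 1.051270 − 1 = 0.051270 = 5.1270%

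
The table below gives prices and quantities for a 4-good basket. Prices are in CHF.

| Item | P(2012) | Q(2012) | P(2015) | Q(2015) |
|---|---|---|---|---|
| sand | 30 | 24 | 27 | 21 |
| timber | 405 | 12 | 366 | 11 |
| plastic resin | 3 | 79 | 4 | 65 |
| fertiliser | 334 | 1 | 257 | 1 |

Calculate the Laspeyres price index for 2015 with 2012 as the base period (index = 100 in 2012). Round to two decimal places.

Laspeyres price index uses base-period quantities as weights.
ΣP(2015)·Q(2012) = 27×24 + 366×12 + 4×79 + 257×1 = 648 + 4392 + 316 + 257 = 5613
ΣP(2012)·Q(2012) = 30×24 + 405×12 + 3×79 + 334×1 = 720 + 4860 + 237 + 334 = 6151
Index = 5613 / 6151 × 100 = 91.2535

91.25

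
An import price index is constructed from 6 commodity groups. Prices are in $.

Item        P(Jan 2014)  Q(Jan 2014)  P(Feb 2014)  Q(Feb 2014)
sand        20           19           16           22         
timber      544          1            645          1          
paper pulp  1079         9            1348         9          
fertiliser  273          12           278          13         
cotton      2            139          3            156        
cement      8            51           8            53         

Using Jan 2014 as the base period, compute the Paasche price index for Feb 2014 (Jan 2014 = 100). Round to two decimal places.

117.72

Paasche price index uses current-period quantities as weights.
ΣP(Feb 2014)·Q(Feb 2014) = 16×22 + 645×1 + 1348×9 + 278×13 + 3×156 + 8×53 = 352 + 645 + 12132 + 3614 + 468 + 424 = 17635
ΣP(Jan 2014)·Q(Feb 2014) = 20×22 + 544×1 + 1079×9 + 273×13 + 2×156 + 8×53 = 440 + 544 + 9711 + 3549 + 312 + 424 = 14980
Index = 17635 / 14980 × 100 = 117.7236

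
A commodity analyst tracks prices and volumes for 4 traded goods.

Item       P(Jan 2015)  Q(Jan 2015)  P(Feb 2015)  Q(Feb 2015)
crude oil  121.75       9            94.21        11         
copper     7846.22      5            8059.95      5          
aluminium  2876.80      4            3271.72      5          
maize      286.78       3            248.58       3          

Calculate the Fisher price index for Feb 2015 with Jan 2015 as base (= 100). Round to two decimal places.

Laspeyres component (base-period weights):
ΣP(Feb 2015)Q(Jan 2015) = 94.21×9 + 8059.95×5 + 3271.72×4 + 248.58×3 = 847.89 + 40299.75 + 13086.88 + 745.74 = 54980.26
ΣP(Jan 2015)Q(Jan 2015) = 121.75×9 + 7846.22×5 + 2876.80×4 + 286.78×3 = 1095.75 + 39231.1 + 11507.2 + 860.34 = 52694.39
L = 54980.26 / 52694.39 × 100 = 104.3380
Paasche component (current-period weights):
ΣP(Feb 2015)Q(Feb 2015) = 94.21×11 + 8059.95×5 + 3271.72×5 + 248.58×3 = 1036.31 + 40299.75 + 16358.6 + 745.74 = 58440.4
ΣP(Jan 2015)Q(Feb 2015) = 121.75×11 + 7846.22×5 + 2876.80×5 + 286.78×3 = 1339.25 + 39231.1 + 14384 + 860.34 = 55814.69
P = 58440.4 / 55814.69 × 100 = 104.7043
Fisher = √(L × P) = √(104.3380 × 104.7043) = 104.5210

104.52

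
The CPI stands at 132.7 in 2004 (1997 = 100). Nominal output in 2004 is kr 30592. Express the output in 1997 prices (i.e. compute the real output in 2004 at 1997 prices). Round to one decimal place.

23053.5

Real = Nominal ÷ (Index/100) = 30592 ÷ (132.7/100)
     = 30592 ÷ 1.327 = 23053.5041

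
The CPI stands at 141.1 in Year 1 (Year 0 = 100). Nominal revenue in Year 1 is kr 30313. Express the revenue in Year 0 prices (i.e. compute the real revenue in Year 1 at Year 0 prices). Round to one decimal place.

Real = Nominal ÷ (Index/100) = 30313 ÷ (141.1/100)
     = 30313 ÷ 1.411 = 21483.3451

21483.3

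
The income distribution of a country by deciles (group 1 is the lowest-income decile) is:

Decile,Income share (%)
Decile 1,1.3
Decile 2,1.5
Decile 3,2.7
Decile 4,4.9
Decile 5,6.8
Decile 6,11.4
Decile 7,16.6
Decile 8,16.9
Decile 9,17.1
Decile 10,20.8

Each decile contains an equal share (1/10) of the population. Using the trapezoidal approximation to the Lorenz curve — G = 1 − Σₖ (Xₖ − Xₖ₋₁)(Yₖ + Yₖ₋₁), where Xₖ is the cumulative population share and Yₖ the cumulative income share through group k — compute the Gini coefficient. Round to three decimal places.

Cumulative income shares Yₖ: 0.0130, 0.0280, 0.0550, 0.1040, 0.1720, 0.2860, 0.4520, 0.6210, 0.7920, 1.0000
Σ (Xₖ−Xₖ₋₁)(Yₖ+Yₖ₋₁) = (1/10)(0.0130+0.0000) + (1/10)(0.0280+0.0130) + (1/10)(0.0550+0.0280) + (1/10)(0.1040+0.0550) + (1/10)(0.1720+0.1040) + (1/10)(0.2860+0.1720) + (1/10)(0.4520+0.2860) + (1/10)(0.6210+0.4520) + (1/10)(0.7920+0.6210) + (1/10)(1.0000+0.7920)
  = 0.0013 + 0.0041 + 0.0083 + 0.0159 + 0.0276 + 0.0458 + 0.0738 + 0.1073 + 0.1413 + 0.1792 = 0.6046
G = 1 − 0.6046 = 0.3954

0.395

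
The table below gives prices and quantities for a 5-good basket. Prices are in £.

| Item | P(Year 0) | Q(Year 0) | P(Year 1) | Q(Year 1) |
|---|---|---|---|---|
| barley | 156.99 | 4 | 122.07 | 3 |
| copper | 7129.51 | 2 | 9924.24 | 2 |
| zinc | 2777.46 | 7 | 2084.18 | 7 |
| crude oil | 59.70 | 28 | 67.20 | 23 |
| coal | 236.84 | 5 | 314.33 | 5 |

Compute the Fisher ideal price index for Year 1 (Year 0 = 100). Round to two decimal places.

Laspeyres component (base-period weights):
ΣP(Year 1)Q(Year 0) = 122.07×4 + 9924.24×2 + 2084.18×7 + 67.20×28 + 314.33×5 = 488.28 + 19848.48 + 14589.26 + 1881.6 + 1571.65 = 38379.27
ΣP(Year 0)Q(Year 0) = 156.99×4 + 7129.51×2 + 2777.46×7 + 59.70×28 + 236.84×5 = 627.96 + 14259.02 + 19442.22 + 1671.6 + 1184.2 = 37185
L = 38379.27 / 37185 × 100 = 103.2117
Paasche component (current-period weights):
ΣP(Year 1)Q(Year 1) = 122.07×3 + 9924.24×2 + 2084.18×7 + 67.20×23 + 314.33×5 = 366.21 + 19848.48 + 14589.26 + 1545.6 + 1571.65 = 37921.2
ΣP(Year 0)Q(Year 1) = 156.99×3 + 7129.51×2 + 2777.46×7 + 59.70×23 + 236.84×5 = 470.97 + 14259.02 + 19442.22 + 1373.1 + 1184.2 = 36729.51
P = 37921.2 / 36729.51 × 100 = 103.2445
Fisher = √(L × P) = √(103.2117 × 103.2445) = 103.2281

103.23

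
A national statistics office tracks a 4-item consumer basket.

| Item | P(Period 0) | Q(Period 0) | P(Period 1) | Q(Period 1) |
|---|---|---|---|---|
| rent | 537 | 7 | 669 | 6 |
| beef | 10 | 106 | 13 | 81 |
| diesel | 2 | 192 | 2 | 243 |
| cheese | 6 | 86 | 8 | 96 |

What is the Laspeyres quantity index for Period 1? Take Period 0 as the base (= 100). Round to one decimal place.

89.1

Laspeyres quantity index uses base-period prices as weights.
ΣP(Period 0)·Q(Period 1) = 537×6 + 10×81 + 2×243 + 6×96 = 3222 + 810 + 486 + 576 = 5094
ΣP(Period 0)·Q(Period 0) = 537×7 + 10×106 + 2×192 + 6×86 = 3759 + 1060 + 384 + 516 = 5719
Index = 5094 / 5719 × 100 = 89.0715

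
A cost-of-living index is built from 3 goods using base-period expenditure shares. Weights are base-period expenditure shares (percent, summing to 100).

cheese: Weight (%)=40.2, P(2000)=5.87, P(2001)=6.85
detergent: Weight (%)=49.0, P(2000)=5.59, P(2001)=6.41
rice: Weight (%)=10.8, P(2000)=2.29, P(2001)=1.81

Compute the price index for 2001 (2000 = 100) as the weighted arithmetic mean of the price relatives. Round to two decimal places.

cheese: 40.2 × (6.85/5.87) = 40.2 × 1.166951 = 46.9114
detergent: 49.0 × (6.41/5.59) = 49.0 × 1.146691 = 56.1878
rice: 10.8 × (1.81/2.29) = 10.8 × 0.790393 = 8.5362
Index = Σ wᵢ·(p₁ᵢ/p₀ᵢ) = 46.9114 + 56.1878 + 8.5362 = 111.6355

111.64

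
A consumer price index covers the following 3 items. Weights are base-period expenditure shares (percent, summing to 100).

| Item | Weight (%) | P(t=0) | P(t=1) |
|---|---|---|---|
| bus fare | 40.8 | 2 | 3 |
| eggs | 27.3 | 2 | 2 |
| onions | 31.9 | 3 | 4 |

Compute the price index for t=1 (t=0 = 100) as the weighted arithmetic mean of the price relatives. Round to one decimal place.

131.0

bus fare: 40.8 × (3/2) = 40.8 × 1.500000 = 61.2000
eggs: 27.3 × (2/2) = 27.3 × 1.000000 = 27.3000
onions: 31.9 × (4/3) = 31.9 × 1.333333 = 42.5333
Index = Σ wᵢ·(p₁ᵢ/p₀ᵢ) = 61.2000 + 27.3000 + 42.5333 = 131.0333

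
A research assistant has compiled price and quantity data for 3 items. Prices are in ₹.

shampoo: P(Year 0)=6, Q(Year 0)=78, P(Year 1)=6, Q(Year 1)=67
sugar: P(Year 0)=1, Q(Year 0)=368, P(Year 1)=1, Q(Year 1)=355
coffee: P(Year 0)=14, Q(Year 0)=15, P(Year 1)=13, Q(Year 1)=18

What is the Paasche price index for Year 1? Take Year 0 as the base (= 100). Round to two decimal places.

98.22

Paasche price index uses current-period quantities as weights.
ΣP(Year 1)·Q(Year 1) = 6×67 + 1×355 + 13×18 = 402 + 355 + 234 = 991
ΣP(Year 0)·Q(Year 1) = 6×67 + 1×355 + 14×18 = 402 + 355 + 252 = 1009
Index = 991 / 1009 × 100 = 98.2161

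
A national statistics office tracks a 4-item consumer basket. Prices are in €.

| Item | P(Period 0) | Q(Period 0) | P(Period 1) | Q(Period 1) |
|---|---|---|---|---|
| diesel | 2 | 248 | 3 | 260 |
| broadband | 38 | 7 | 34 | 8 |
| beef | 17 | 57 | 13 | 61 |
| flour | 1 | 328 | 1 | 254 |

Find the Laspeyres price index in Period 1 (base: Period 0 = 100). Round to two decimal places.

Laspeyres price index uses base-period quantities as weights.
ΣP(Period 1)·Q(Period 0) = 3×248 + 34×7 + 13×57 + 1×328 = 744 + 238 + 741 + 328 = 2051
ΣP(Period 0)·Q(Period 0) = 2×248 + 38×7 + 17×57 + 1×328 = 496 + 266 + 969 + 328 = 2059
Index = 2051 / 2059 × 100 = 99.6115

99.61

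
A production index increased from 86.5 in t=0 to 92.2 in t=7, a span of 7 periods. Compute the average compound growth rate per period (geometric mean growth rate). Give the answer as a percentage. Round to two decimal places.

0.92%

Growth factor = (92.2/86.5)^(1/7) = (1.065896)^(1/7) = 1.009158
Growth rate = 1.009158 − 1 = 0.009158 = 0.9158%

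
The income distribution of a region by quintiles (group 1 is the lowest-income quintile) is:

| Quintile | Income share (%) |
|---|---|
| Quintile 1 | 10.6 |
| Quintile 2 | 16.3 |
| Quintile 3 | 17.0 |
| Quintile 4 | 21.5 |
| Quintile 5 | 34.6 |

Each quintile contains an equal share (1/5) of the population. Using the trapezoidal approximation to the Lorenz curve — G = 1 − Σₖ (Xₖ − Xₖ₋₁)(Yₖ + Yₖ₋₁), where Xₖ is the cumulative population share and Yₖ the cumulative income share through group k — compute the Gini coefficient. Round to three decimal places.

0.213

Cumulative income shares Yₖ: 0.1060, 0.2690, 0.4390, 0.6540, 1.0000
Σ (Xₖ−Xₖ₋₁)(Yₖ+Yₖ₋₁) = (1/5)(0.1060+0.0000) + (1/5)(0.2690+0.1060) + (1/5)(0.4390+0.2690) + (1/5)(0.6540+0.4390) + (1/5)(1.0000+0.6540)
  = 0.0212 + 0.0750 + 0.1416 + 0.2186 + 0.3308 = 0.7872
G = 1 − 0.7872 = 0.2128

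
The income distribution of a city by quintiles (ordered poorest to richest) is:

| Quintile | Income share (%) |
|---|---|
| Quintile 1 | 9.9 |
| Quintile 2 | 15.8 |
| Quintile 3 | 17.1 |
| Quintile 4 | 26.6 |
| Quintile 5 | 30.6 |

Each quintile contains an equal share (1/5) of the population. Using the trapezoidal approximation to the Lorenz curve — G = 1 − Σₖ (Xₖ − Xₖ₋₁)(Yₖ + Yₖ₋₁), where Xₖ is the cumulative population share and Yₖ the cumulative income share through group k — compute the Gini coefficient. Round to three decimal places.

0.209

Cumulative income shares Yₖ: 0.0990, 0.2570, 0.4280, 0.6940, 1.0000
Σ (Xₖ−Xₖ₋₁)(Yₖ+Yₖ₋₁) = (1/5)(0.0990+0.0000) + (1/5)(0.2570+0.0990) + (1/5)(0.4280+0.2570) + (1/5)(0.6940+0.4280) + (1/5)(1.0000+0.6940)
  = 0.0198 + 0.0712 + 0.1370 + 0.2244 + 0.3388 = 0.7912
G = 1 − 0.7912 = 0.2088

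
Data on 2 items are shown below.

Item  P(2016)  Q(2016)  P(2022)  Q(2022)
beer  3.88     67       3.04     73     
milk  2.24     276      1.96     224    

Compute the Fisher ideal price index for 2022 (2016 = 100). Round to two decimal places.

84.49

Laspeyres component (base-period weights):
ΣP(2022)Q(2016) = 3.04×67 + 1.96×276 = 203.68 + 540.96 = 744.64
ΣP(2016)Q(2016) = 3.88×67 + 2.24×276 = 259.96 + 618.24 = 878.2
L = 744.64 / 878.2 × 100 = 84.7916
Paasche component (current-period weights):
ΣP(2022)Q(2022) = 3.04×73 + 1.96×224 = 221.92 + 439.04 = 660.96
ΣP(2016)Q(2022) = 3.88×73 + 2.24×224 = 283.24 + 501.76 = 785
P = 660.96 / 785 × 100 = 84.1987
Fisher = √(L × P) = √(84.7916 × 84.1987) = 84.4947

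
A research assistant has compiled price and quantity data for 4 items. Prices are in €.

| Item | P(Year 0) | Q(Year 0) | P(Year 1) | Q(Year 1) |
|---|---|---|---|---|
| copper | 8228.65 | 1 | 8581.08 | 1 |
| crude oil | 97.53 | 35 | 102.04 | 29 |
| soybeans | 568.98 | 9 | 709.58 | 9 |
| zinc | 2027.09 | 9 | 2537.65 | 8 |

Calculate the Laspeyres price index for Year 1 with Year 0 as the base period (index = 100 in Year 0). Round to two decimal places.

Laspeyres price index uses base-period quantities as weights.
ΣP(Year 1)·Q(Year 0) = 8581.08×1 + 102.04×35 + 709.58×9 + 2537.65×9 = 8581.08 + 3571.4 + 6386.22 + 22838.85 = 41377.55
ΣP(Year 0)·Q(Year 0) = 8228.65×1 + 97.53×35 + 568.98×9 + 2027.09×9 = 8228.65 + 3413.55 + 5120.82 + 18243.81 = 35006.83
Index = 41377.55 / 35006.83 × 100 = 118.1985

118.20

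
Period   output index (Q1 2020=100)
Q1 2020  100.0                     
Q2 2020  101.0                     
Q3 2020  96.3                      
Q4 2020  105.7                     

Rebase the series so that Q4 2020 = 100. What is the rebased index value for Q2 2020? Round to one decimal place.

95.6

Rebased(Q2 2020) = 101.0 / 105.7 × 100 = 95.5535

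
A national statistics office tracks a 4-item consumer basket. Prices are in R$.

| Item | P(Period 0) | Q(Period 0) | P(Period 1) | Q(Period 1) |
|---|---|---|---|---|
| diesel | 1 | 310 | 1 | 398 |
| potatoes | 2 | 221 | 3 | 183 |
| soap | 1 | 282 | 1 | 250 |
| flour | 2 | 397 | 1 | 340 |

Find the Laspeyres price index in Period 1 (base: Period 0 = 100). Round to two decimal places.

90.37

Laspeyres price index uses base-period quantities as weights.
ΣP(Period 1)·Q(Period 0) = 1×310 + 3×221 + 1×282 + 1×397 = 310 + 663 + 282 + 397 = 1652
ΣP(Period 0)·Q(Period 0) = 1×310 + 2×221 + 1×282 + 2×397 = 310 + 442 + 282 + 794 = 1828
Index = 1652 / 1828 × 100 = 90.3720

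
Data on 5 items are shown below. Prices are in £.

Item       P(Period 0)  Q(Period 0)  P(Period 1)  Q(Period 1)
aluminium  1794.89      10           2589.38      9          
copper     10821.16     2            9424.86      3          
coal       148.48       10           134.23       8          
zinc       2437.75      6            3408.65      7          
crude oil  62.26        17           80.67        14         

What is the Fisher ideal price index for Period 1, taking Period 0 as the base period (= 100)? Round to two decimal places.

117.10

Laspeyres component (base-period weights):
ΣP(Period 1)Q(Period 0) = 2589.38×10 + 9424.86×2 + 134.23×10 + 3408.65×6 + 80.67×17 = 25893.8 + 18849.72 + 1342.3 + 20451.9 + 1371.39 = 67909.11
ΣP(Period 0)Q(Period 0) = 1794.89×10 + 10821.16×2 + 148.48×10 + 2437.75×6 + 62.26×17 = 17948.9 + 21642.32 + 1484.8 + 14626.5 + 1058.42 = 56760.94
L = 67909.11 / 56760.94 × 100 = 119.6406
Paasche component (current-period weights):
ΣP(Period 1)Q(Period 1) = 2589.38×9 + 9424.86×3 + 134.23×8 + 3408.65×7 + 80.67×14 = 23304.42 + 28274.58 + 1073.84 + 23860.55 + 1129.38 = 77642.77
ΣP(Period 0)Q(Period 1) = 1794.89×9 + 10821.16×3 + 148.48×8 + 2437.75×7 + 62.26×14 = 16154.01 + 32463.48 + 1187.84 + 17064.25 + 871.64 = 67741.22
P = 77642.77 / 67741.22 × 100 = 114.6167
Fisher = √(L × P) = √(119.6406 × 114.6167) = 117.1017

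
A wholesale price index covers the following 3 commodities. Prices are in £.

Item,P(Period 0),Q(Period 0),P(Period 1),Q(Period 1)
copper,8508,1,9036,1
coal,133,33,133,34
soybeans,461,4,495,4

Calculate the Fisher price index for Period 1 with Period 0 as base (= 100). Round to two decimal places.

104.48

Laspeyres component (base-period weights):
ΣP(Period 1)Q(Period 0) = 9036×1 + 133×33 + 495×4 = 9036 + 4389 + 1980 = 15405
ΣP(Period 0)Q(Period 0) = 8508×1 + 133×33 + 461×4 = 8508 + 4389 + 1844 = 14741
L = 15405 / 14741 × 100 = 104.5044
Paasche component (current-period weights):
ΣP(Period 1)Q(Period 1) = 9036×1 + 133×34 + 495×4 = 9036 + 4522 + 1980 = 15538
ΣP(Period 0)Q(Period 1) = 8508×1 + 133×34 + 461×4 = 8508 + 4522 + 1844 = 14874
P = 15538 / 14874 × 100 = 104.4642
Fisher = √(L × P) = √(104.5044 × 104.4642) = 104.4843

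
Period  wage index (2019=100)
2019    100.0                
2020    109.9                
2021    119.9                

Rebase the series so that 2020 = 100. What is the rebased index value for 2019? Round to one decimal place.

Rebased(2019) = 100.0 / 109.9 × 100 = 90.9918

91.0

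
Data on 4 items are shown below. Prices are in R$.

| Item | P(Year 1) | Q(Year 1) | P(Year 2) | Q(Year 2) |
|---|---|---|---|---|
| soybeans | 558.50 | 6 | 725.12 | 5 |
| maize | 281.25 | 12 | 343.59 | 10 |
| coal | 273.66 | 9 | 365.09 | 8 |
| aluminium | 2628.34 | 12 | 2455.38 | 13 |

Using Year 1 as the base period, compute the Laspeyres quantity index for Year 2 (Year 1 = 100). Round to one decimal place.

103.0

Laspeyres quantity index uses base-period prices as weights.
ΣP(Year 1)·Q(Year 2) = 558.50×5 + 281.25×10 + 273.66×8 + 2628.34×13 = 2792.5 + 2812.5 + 2189.28 + 34168.42 = 41962.7
ΣP(Year 1)·Q(Year 1) = 558.50×6 + 281.25×12 + 273.66×9 + 2628.34×12 = 3351 + 3375 + 2462.94 + 31540.08 = 40729.02
Index = 41962.7 / 40729.02 × 100 = 103.0290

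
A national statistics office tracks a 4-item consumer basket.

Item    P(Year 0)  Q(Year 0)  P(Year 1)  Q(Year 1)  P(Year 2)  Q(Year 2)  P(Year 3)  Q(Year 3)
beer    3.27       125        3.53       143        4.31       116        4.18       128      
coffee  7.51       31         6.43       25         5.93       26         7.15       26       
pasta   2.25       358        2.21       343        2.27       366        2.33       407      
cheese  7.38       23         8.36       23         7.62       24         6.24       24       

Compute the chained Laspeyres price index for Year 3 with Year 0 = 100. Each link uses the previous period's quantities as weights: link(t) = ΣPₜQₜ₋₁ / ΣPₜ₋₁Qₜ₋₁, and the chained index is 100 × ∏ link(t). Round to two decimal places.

107.18

Link Year 0→Year 1:
ΣP(Year 1)Q(Year 0) = 3.53×125 + 6.43×31 + 2.21×358 + 8.36×23 = 441.25 + 199.33 + 791.18 + 192.28 = 1624.04
ΣP(Year 0)Q(Year 0) = 3.27×125 + 7.51×31 + 2.25×358 + 7.38×23 = 408.75 + 232.81 + 805.5 + 169.74 = 1616.8
link = 1624.04/1616.8 = 1.004478
Link Year 1→Year 2:
ΣP(Year 2)Q(Year 1) = 4.31×143 + 5.93×25 + 2.27×343 + 7.62×23 = 616.33 + 148.25 + 778.61 + 175.26 = 1718.45
ΣP(Year 1)Q(Year 1) = 3.53×143 + 6.43×25 + 2.21×343 + 8.36×23 = 504.79 + 160.75 + 758.03 + 192.28 = 1615.85
link = 1718.45/1615.85 = 1.063496
Link Year 2→Year 3:
ΣP(Year 3)Q(Year 2) = 4.18×116 + 7.15×26 + 2.33×366 + 6.24×24 = 484.88 + 185.9 + 852.78 + 149.76 = 1673.32
ΣP(Year 2)Q(Year 2) = 4.31×116 + 5.93×26 + 2.27×366 + 7.62×24 = 499.96 + 154.18 + 830.82 + 182.88 = 1667.84
link = 1673.32/1667.84 = 1.003286
Chained index = 100 × 1.004478 × 1.063496 × 1.003286 = 107.1768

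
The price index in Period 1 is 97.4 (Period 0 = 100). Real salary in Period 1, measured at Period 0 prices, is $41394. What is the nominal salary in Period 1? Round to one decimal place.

Nominal = Real × (Index/100) = 41394 × (97.4/100)
        = 41394 × 0.974 = 40317.7560

40317.8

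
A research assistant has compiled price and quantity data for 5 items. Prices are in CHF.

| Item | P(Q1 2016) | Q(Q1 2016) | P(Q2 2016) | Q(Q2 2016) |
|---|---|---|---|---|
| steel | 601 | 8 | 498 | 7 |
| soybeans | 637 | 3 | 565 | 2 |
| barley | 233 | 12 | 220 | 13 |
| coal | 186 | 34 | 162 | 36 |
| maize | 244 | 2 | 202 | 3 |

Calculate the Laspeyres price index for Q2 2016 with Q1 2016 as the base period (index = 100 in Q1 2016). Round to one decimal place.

Laspeyres price index uses base-period quantities as weights.
ΣP(Q2 2016)·Q(Q1 2016) = 498×8 + 565×3 + 220×12 + 162×34 + 202×2 = 3984 + 1695 + 2640 + 5508 + 404 = 14231
ΣP(Q1 2016)·Q(Q1 2016) = 601×8 + 637×3 + 233×12 + 186×34 + 244×2 = 4808 + 1911 + 2796 + 6324 + 488 = 16327
Index = 14231 / 16327 × 100 = 87.1624

87.2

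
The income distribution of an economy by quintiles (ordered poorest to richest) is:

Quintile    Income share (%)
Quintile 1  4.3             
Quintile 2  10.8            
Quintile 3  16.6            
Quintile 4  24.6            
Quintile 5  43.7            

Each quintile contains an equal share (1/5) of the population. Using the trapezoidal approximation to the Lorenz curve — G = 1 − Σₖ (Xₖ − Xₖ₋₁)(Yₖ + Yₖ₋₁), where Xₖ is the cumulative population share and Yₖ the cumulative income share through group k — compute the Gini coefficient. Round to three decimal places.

Cumulative income shares Yₖ: 0.0430, 0.1510, 0.3170, 0.5630, 1.0000
Σ (Xₖ−Xₖ₋₁)(Yₖ+Yₖ₋₁) = (1/5)(0.0430+0.0000) + (1/5)(0.1510+0.0430) + (1/5)(0.3170+0.1510) + (1/5)(0.5630+0.3170) + (1/5)(1.0000+0.5630)
  = 0.0086 + 0.0388 + 0.0936 + 0.1760 + 0.3126 = 0.6296
G = 1 − 0.6296 = 0.3704

0.370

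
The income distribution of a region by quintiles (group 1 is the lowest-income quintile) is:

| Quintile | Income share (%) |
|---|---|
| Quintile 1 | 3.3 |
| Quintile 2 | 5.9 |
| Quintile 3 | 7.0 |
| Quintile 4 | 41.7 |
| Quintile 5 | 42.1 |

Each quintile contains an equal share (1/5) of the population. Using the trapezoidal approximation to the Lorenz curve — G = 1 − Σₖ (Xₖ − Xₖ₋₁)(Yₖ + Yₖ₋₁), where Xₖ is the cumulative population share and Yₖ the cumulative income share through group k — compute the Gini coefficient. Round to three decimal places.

0.454

Cumulative income shares Yₖ: 0.0330, 0.0920, 0.1620, 0.5790, 1.0000
Σ (Xₖ−Xₖ₋₁)(Yₖ+Yₖ₋₁) = (1/5)(0.0330+0.0000) + (1/5)(0.0920+0.0330) + (1/5)(0.1620+0.0920) + (1/5)(0.5790+0.1620) + (1/5)(1.0000+0.5790)
  = 0.0066 + 0.0250 + 0.0508 + 0.1482 + 0.3158 = 0.5464
G = 1 − 0.5464 = 0.4536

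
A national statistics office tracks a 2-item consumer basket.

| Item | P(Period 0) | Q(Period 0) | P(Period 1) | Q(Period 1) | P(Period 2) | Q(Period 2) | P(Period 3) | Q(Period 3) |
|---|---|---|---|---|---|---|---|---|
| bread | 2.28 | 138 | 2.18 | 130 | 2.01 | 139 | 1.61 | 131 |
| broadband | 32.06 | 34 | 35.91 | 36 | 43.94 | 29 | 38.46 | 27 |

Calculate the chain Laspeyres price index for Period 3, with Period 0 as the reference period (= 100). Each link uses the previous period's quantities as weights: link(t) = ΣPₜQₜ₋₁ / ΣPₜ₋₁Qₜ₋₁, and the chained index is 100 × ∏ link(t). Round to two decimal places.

109.19

Link Period 0→Period 1:
ΣP(Period 1)Q(Period 0) = 2.18×138 + 35.91×34 = 300.84 + 1220.94 = 1521.78
ΣP(Period 0)Q(Period 0) = 2.28×138 + 32.06×34 = 314.64 + 1090.04 = 1404.68
link = 1521.78/1404.68 = 1.083364
Link Period 1→Period 2:
ΣP(Period 2)Q(Period 1) = 2.01×130 + 43.94×36 = 261.3 + 1581.84 = 1843.14
ΣP(Period 1)Q(Period 1) = 2.18×130 + 35.91×36 = 283.4 + 1292.76 = 1576.16
link = 1843.14/1576.16 = 1.169386
Link Period 2→Period 3:
ΣP(Period 3)Q(Period 2) = 1.61×139 + 38.46×29 = 223.79 + 1115.34 = 1339.13
ΣP(Period 2)Q(Period 2) = 2.01×139 + 43.94×29 = 279.39 + 1274.26 = 1553.65
link = 1339.13/1553.65 = 0.861925
Chained index = 100 × 1.083364 × 1.169386 × 0.861925 = 109.1948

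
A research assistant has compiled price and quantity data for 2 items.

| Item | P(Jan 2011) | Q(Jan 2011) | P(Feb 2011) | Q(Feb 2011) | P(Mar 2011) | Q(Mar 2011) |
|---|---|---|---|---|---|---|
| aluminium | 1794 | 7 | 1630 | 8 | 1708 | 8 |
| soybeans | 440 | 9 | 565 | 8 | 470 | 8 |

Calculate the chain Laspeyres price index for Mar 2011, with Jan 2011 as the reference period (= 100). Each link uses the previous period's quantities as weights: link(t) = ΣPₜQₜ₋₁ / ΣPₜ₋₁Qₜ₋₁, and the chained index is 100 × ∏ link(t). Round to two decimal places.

99.09

Link Jan 2011→Feb 2011:
ΣP(Feb 2011)Q(Jan 2011) = 1630×7 + 565×9 = 11410 + 5085 = 16495
ΣP(Jan 2011)Q(Jan 2011) = 1794×7 + 440×9 = 12558 + 3960 = 16518
link = 16495/16518 = 0.998608
Link Feb 2011→Mar 2011:
ΣP(Mar 2011)Q(Feb 2011) = 1708×8 + 470×8 = 13664 + 3760 = 17424
ΣP(Feb 2011)Q(Feb 2011) = 1630×8 + 565×8 = 13040 + 4520 = 17560
link = 17424/17560 = 0.992255
Chained index = 100 × 0.998608 × 0.992255 = 99.0873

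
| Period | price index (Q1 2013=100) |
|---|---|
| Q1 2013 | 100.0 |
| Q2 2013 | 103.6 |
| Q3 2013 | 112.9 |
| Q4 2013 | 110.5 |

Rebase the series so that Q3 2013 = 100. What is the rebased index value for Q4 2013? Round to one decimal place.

Rebased(Q4 2013) = 110.5 / 112.9 × 100 = 97.8742

97.9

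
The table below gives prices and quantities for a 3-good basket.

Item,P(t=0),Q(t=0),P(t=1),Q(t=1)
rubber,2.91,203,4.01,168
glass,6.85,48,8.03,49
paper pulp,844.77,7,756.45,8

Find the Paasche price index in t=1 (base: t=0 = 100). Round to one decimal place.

Paasche price index uses current-period quantities as weights.
ΣP(t=1)·Q(t=1) = 4.01×168 + 8.03×49 + 756.45×8 = 673.68 + 393.47 + 6051.6 = 7118.75
ΣP(t=0)·Q(t=1) = 2.91×168 + 6.85×49 + 844.77×8 = 488.88 + 335.65 + 6758.16 = 7582.69
Index = 7118.75 / 7582.69 × 100 = 93.8816

93.9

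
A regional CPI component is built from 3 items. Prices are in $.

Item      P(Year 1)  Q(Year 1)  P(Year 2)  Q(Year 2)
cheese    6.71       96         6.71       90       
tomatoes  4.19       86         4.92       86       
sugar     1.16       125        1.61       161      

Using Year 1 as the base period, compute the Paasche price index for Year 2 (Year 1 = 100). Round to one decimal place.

111.7

Paasche price index uses current-period quantities as weights.
ΣP(Year 2)·Q(Year 2) = 6.71×90 + 4.92×86 + 1.61×161 = 603.9 + 423.12 + 259.21 = 1286.23
ΣP(Year 1)·Q(Year 2) = 6.71×90 + 4.19×86 + 1.16×161 = 603.9 + 360.34 + 186.76 = 1151
Index = 1286.23 / 1151 × 100 = 111.7489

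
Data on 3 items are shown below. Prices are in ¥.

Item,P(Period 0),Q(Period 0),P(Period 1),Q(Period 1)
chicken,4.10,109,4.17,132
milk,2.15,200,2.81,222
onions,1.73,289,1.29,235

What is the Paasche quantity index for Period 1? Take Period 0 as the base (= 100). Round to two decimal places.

Paasche quantity index uses current-period prices as weights.
ΣP(Period 1)·Q(Period 1) = 4.17×132 + 2.81×222 + 1.29×235 = 550.44 + 623.82 + 303.15 = 1477.41
ΣP(Period 1)·Q(Period 0) = 4.17×109 + 2.81×200 + 1.29×289 = 454.53 + 562 + 372.81 = 1389.34
Index = 1477.41 / 1389.34 × 100 = 106.3390

106.34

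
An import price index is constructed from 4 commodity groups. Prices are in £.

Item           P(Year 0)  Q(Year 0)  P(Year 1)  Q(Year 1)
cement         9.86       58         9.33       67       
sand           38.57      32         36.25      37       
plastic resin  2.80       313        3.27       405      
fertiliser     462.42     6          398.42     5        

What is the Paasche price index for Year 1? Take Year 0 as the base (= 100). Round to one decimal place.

Paasche price index uses current-period quantities as weights.
ΣP(Year 1)·Q(Year 1) = 9.33×67 + 36.25×37 + 3.27×405 + 398.42×5 = 625.11 + 1341.25 + 1324.35 + 1992.1 = 5282.81
ΣP(Year 0)·Q(Year 1) = 9.86×67 + 38.57×37 + 2.80×405 + 462.42×5 = 660.62 + 1427.09 + 1134 + 2312.1 = 5533.81
Index = 5282.81 / 5533.81 × 100 = 95.4642

95.5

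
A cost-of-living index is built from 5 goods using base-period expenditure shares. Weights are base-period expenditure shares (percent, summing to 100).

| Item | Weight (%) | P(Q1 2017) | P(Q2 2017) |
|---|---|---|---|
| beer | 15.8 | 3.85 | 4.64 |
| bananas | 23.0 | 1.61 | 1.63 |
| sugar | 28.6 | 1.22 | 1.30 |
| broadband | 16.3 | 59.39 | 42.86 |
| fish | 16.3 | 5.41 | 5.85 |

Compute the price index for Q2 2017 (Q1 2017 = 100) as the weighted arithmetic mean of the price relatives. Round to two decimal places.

102.19

beer: 15.8 × (4.64/3.85) = 15.8 × 1.205195 = 19.0421
bananas: 23.0 × (1.63/1.61) = 23.0 × 1.012422 = 23.2857
sugar: 28.6 × (1.30/1.22) = 28.6 × 1.065574 = 30.4754
broadband: 16.3 × (42.86/59.39) = 16.3 × 0.721670 = 11.7632
fish: 16.3 × (5.85/5.41) = 16.3 × 1.081331 = 17.6257
Index = Σ wᵢ·(p₁ᵢ/p₀ᵢ) = 19.0421 + 23.2857 + 30.4754 + 11.7632 + 17.6257 = 102.1921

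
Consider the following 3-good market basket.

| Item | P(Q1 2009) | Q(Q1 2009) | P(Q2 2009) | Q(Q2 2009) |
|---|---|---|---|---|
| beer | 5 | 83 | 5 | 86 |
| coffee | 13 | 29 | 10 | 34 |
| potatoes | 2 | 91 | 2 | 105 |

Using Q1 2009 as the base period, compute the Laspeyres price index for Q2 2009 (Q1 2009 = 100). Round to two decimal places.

Laspeyres price index uses base-period quantities as weights.
ΣP(Q2 2009)·Q(Q1 2009) = 5×83 + 10×29 + 2×91 = 415 + 290 + 182 = 887
ΣP(Q1 2009)·Q(Q1 2009) = 5×83 + 13×29 + 2×91 = 415 + 377 + 182 = 974
Index = 887 / 974 × 100 = 91.0678

91.07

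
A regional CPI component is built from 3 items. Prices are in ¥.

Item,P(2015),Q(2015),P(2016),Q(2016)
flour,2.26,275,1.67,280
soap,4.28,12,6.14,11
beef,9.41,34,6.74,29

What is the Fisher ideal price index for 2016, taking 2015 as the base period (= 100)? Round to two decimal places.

76.72

Laspeyres component (base-period weights):
ΣP(2016)Q(2015) = 1.67×275 + 6.14×12 + 6.74×34 = 459.25 + 73.68 + 229.16 = 762.09
ΣP(2015)Q(2015) = 2.26×275 + 4.28×12 + 9.41×34 = 621.5 + 51.36 + 319.94 = 992.8
L = 762.09 / 992.8 × 100 = 76.7617
Paasche component (current-period weights):
ΣP(2016)Q(2016) = 1.67×280 + 6.14×11 + 6.74×29 = 467.6 + 67.54 + 195.46 = 730.6
ΣP(2015)Q(2016) = 2.26×280 + 4.28×11 + 9.41×29 = 632.8 + 47.08 + 272.89 = 952.77
P = 730.6 / 952.77 × 100 = 76.6817
Fisher = √(L × P) = √(76.7617 × 76.6817) = 76.7217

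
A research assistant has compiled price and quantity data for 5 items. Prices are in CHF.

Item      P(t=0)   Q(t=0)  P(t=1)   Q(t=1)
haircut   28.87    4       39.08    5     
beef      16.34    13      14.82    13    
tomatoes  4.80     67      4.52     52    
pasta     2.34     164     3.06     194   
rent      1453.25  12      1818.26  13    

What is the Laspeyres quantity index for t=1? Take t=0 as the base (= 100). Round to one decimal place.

Laspeyres quantity index uses base-period prices as weights.
ΣP(t=0)·Q(t=1) = 28.87×5 + 16.34×13 + 4.80×52 + 2.34×194 + 1453.25×13 = 144.35 + 212.42 + 249.6 + 453.96 + 18892.25 = 19952.58
ΣP(t=0)·Q(t=0) = 28.87×4 + 16.34×13 + 4.80×67 + 2.34×164 + 1453.25×12 = 115.48 + 212.42 + 321.6 + 383.76 + 17439 = 18472.26
Index = 19952.58 / 18472.26 × 100 = 108.0137

108.0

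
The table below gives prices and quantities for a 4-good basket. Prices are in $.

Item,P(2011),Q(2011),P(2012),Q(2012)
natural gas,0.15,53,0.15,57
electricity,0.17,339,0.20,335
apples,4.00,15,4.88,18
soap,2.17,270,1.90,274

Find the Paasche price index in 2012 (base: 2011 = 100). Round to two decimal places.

Paasche price index uses current-period quantities as weights.
ΣP(2012)·Q(2012) = 0.15×57 + 0.20×335 + 4.88×18 + 1.90×274 = 8.55 + 67 + 87.84 + 520.6 = 683.99
ΣP(2011)·Q(2012) = 0.15×57 + 0.17×335 + 4.00×18 + 2.17×274 = 8.55 + 56.95 + 72 + 594.58 = 732.08
Index = 683.99 / 732.08 × 100 = 93.4310

93.43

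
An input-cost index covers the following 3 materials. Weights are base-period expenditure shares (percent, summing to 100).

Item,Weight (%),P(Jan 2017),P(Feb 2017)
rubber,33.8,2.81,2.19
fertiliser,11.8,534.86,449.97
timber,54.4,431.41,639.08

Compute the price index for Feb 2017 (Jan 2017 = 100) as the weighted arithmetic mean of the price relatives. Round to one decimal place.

116.9

rubber: 33.8 × (2.19/2.81) = 33.8 × 0.779359 = 26.3423
fertiliser: 11.8 × (449.97/534.86) = 11.8 × 0.841286 = 9.9272
timber: 54.4 × (639.08/431.41) = 54.4 × 1.481375 = 80.5868
Index = Σ wᵢ·(p₁ᵢ/p₀ᵢ) = 26.3423 + 9.9272 + 80.5868 = 116.8563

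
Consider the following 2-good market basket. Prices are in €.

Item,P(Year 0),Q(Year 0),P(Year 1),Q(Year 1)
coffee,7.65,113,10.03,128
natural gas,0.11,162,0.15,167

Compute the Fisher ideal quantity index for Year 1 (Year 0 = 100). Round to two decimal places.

113.06

Laspeyres component (base-period weights):
ΣP(Year 0)Q(Year 1) = 7.65×128 + 0.11×167 = 979.2 + 18.37 = 997.57
ΣP(Year 0)Q(Year 0) = 7.65×113 + 0.11×162 = 864.45 + 17.82 = 882.27
L = 997.57 / 882.27 × 100 = 113.0686
Paasche component (current-period weights):
ΣP(Year 1)Q(Year 1) = 10.03×128 + 0.15×167 = 1283.84 + 25.05 = 1308.89
ΣP(Year 1)Q(Year 0) = 10.03×113 + 0.15×162 = 1133.39 + 24.3 = 1157.69
P = 1308.89 / 1157.69 × 100 = 113.0605
Fisher = √(L × P) = √(113.0686 × 113.0605) = 113.0645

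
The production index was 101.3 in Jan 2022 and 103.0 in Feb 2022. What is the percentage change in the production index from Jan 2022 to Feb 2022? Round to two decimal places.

1.68%

Change = (103.0 − 101.3) / 101.3 × 100
       = 1.7 / 101.3 × 100 = 1.6782%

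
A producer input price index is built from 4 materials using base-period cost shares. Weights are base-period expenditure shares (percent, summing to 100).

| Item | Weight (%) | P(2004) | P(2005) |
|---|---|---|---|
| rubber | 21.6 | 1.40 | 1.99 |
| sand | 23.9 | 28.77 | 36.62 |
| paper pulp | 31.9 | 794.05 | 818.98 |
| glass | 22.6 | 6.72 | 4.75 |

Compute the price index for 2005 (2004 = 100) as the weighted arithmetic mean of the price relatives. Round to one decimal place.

110.0

rubber: 21.6 × (1.99/1.40) = 21.6 × 1.421429 = 30.7029
sand: 23.9 × (36.62/28.77) = 23.9 × 1.272854 = 30.4212
paper pulp: 31.9 × (818.98/794.05) = 31.9 × 1.031396 = 32.9015
glass: 22.6 × (4.75/6.72) = 22.6 × 0.706845 = 15.9747
Index = Σ wᵢ·(p₁ᵢ/p₀ᵢ) = 30.7029 + 30.4212 + 32.9015 + 15.9747 = 110.0003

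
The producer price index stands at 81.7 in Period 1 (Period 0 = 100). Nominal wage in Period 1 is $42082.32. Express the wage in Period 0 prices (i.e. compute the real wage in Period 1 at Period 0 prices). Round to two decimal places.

51508.35

Real = Nominal ÷ (Index/100) = 42082.32 ÷ (81.7/100)
     = 42082.32 ÷ 0.817 = 51508.3476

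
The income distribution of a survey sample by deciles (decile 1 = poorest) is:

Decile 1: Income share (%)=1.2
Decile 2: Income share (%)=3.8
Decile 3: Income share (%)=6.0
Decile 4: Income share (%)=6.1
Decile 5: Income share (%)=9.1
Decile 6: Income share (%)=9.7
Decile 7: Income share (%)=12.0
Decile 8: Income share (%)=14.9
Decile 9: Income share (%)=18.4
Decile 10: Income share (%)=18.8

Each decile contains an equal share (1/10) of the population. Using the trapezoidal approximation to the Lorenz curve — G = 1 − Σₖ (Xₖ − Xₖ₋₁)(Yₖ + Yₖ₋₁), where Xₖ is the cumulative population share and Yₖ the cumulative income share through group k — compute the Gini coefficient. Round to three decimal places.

0.323

Cumulative income shares Yₖ: 0.0120, 0.0500, 0.1100, 0.1710, 0.2620, 0.3590, 0.4790, 0.6280, 0.8120, 1.0000
Σ (Xₖ−Xₖ₋₁)(Yₖ+Yₖ₋₁) = (1/10)(0.0120+0.0000) + (1/10)(0.0500+0.0120) + (1/10)(0.1100+0.0500) + (1/10)(0.1710+0.1100) + (1/10)(0.2620+0.1710) + (1/10)(0.3590+0.2620) + (1/10)(0.4790+0.3590) + (1/10)(0.6280+0.4790) + (1/10)(0.8120+0.6280) + (1/10)(1.0000+0.8120)
  = 0.0012 + 0.0062 + 0.0160 + 0.0281 + 0.0433 + 0.0621 + 0.0838 + 0.1107 + 0.1440 + 0.1812 = 0.6766
G = 1 − 0.6766 = 0.3234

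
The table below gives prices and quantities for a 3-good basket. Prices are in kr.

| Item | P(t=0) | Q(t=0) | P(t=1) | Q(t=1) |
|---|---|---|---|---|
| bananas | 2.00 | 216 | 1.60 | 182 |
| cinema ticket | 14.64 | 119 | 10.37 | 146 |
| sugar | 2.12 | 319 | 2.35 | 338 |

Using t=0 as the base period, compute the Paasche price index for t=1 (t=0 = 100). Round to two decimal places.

80.78

Paasche price index uses current-period quantities as weights.
ΣP(t=1)·Q(t=1) = 1.60×182 + 10.37×146 + 2.35×338 = 291.2 + 1514.02 + 794.3 = 2599.52
ΣP(t=0)·Q(t=1) = 2.00×182 + 14.64×146 + 2.12×338 = 364 + 2137.44 + 716.56 = 3218
Index = 2599.52 / 3218 × 100 = 80.7806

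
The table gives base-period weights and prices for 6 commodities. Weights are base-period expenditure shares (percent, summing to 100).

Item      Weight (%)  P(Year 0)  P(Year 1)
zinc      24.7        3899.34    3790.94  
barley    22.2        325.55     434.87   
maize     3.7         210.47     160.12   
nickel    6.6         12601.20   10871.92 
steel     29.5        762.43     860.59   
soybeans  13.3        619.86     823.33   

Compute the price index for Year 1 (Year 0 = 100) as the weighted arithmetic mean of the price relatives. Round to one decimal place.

zinc: 24.7 × (3790.94/3899.34) = 24.7 × 0.972200 = 24.0134
barley: 22.2 × (434.87/325.55) = 22.2 × 1.335801 = 29.6548
maize: 3.7 × (160.12/210.47) = 3.7 × 0.760774 = 2.8149
nickel: 6.6 × (10871.92/12601.20) = 6.6 × 0.862769 = 5.6943
steel: 29.5 × (860.59/762.43) = 29.5 × 1.128746 = 33.2980
soybeans: 13.3 × (823.33/619.86) = 13.3 × 1.328252 = 17.6657
Index = Σ wᵢ·(p₁ᵢ/p₀ᵢ) = 24.0134 + 29.6548 + 2.8149 + 5.6943 + 33.2980 + 17.6657 = 113.1410

113.1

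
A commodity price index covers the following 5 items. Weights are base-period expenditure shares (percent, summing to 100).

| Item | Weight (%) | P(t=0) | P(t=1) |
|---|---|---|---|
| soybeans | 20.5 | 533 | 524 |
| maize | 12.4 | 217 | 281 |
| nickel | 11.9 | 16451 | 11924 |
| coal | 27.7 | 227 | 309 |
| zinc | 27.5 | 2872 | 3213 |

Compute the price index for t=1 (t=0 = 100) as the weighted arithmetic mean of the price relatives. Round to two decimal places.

soybeans: 20.5 × (524/533) = 20.5 × 0.983114 = 20.1538
maize: 12.4 × (281/217) = 12.4 × 1.294931 = 16.0571
nickel: 11.9 × (11924/16451) = 11.9 × 0.724819 = 8.6253
coal: 27.7 × (309/227) = 27.7 × 1.361233 = 37.7062
zinc: 27.5 × (3213/2872) = 27.5 × 1.118733 = 30.7651
Index = Σ wᵢ·(p₁ᵢ/p₀ᵢ) = 20.1538 + 16.0571 + 8.6253 + 37.7062 + 30.7651 = 113.3077

113.31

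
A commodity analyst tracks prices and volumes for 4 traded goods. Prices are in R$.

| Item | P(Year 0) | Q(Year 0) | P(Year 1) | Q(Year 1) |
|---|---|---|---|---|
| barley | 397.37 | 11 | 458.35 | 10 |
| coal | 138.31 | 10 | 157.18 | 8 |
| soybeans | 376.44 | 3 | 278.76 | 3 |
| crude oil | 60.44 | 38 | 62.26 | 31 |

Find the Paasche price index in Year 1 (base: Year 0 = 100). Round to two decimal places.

106.48

Paasche price index uses current-period quantities as weights.
ΣP(Year 1)·Q(Year 1) = 458.35×10 + 157.18×8 + 278.76×3 + 62.26×31 = 4583.5 + 1257.44 + 836.28 + 1930.06 = 8607.28
ΣP(Year 0)·Q(Year 1) = 397.37×10 + 138.31×8 + 376.44×3 + 60.44×31 = 3973.7 + 1106.48 + 1129.32 + 1873.64 = 8083.14
Index = 8607.28 / 8083.14 × 100 = 106.4844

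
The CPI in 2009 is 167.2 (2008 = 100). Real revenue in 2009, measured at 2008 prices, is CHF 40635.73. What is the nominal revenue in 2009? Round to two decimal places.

67942.94

Nominal = Real × (Index/100) = 40635.73 × (167.2/100)
        = 40635.73 × 1.672 = 67942.9406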